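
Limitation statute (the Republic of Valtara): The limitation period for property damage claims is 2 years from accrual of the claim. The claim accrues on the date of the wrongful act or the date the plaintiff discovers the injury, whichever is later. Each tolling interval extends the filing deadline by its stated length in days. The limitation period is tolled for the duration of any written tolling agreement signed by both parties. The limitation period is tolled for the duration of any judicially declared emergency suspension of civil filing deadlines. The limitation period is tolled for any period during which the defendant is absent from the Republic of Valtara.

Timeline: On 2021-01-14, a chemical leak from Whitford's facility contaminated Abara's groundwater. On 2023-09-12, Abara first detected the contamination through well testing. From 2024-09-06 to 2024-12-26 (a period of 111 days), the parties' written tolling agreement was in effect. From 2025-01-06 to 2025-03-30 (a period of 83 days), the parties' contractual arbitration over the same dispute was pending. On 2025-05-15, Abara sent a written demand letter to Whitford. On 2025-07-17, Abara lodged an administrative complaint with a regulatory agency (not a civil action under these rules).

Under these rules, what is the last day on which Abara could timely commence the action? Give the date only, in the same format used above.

2026-01-01

Because discovery on 2023-09-12 post-dates the 2021-01-14 act, accrual under the later-of rule falls on 2023-09-12.
Adding the 2 years base period to 2023-09-12 gives a deadline of 2025-09-12, before any tolling.
The written tolling agreement from 2024-09-06 to 2024-12-26 tolled the period for 111 days, extending the deadline to 2026-01-01.
Although a pending arbitration ran from 2025-01-06 to 2025-03-30, the stated rules do not make that a tolling event, so it is disregarded.
The other events in the timeline have no effect on the limitation period under the stated rules.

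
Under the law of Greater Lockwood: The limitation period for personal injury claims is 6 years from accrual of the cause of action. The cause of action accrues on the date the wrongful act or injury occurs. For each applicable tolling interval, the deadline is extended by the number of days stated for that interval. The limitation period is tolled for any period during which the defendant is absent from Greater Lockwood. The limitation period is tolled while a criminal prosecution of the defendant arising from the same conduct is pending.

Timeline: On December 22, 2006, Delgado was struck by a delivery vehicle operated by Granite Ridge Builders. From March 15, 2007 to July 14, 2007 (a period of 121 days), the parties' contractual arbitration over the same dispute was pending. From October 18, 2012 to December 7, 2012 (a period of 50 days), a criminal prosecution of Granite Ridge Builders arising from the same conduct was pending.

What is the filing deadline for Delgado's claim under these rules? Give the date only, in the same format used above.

The limitation period began to run on December 22, 2006.
Adding the 6 years base period to December 22, 2006 gives a deadline of December 22, 2012, before any tolling.
The pending criminal prosecution from October 18, 2012 to December 7, 2012 tolled the period for 50 days, extending the deadline to February 10, 2013.
The pending related arbitration from March 15, 2007 to July 14, 2007 does not toll the period, because no stated rule makes a pending arbitration a tolling event.

February 10, 2013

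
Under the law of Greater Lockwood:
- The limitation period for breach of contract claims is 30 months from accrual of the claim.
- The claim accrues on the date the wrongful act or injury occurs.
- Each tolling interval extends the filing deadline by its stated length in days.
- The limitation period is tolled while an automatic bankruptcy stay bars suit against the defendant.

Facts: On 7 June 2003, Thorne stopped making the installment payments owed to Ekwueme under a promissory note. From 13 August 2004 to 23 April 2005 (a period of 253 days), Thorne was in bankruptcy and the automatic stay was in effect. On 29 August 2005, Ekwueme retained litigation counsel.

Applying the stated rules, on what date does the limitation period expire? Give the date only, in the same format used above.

The limitation period began to run on 7 June 2003.
The untolled deadline — 30 months after 7 June 2003 — is 7 December 2005.
Because the automatic bankruptcy stay ran from 13 August 2004 to 23 April 2005, the deadline is extended by 253 days to 17 August 2006.
Nothing else in the chronology tolls or restarts the period.

17 August 2006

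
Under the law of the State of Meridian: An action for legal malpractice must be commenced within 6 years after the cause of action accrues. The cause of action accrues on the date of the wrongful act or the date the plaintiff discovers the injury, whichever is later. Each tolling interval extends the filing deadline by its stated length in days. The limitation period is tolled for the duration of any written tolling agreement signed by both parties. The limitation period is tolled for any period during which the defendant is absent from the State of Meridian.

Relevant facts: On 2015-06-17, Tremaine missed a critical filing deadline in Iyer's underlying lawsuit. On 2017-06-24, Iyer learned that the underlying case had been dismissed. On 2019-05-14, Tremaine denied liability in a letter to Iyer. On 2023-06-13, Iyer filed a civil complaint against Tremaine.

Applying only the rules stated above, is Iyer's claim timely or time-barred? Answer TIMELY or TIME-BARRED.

TIMELY

The claim accrued on 2017-06-24 — the later of the 2015-06-17 act and the 2017-06-24 discovery.
Adding the 6 years base period to 2017-06-24 gives a deadline of 2023-06-24, before any tolling.
Nothing else in the chronology tolls or restarts the period.
Iyer filed on 2023-06-13, before the 2023-06-24 deadline, so the action is timely.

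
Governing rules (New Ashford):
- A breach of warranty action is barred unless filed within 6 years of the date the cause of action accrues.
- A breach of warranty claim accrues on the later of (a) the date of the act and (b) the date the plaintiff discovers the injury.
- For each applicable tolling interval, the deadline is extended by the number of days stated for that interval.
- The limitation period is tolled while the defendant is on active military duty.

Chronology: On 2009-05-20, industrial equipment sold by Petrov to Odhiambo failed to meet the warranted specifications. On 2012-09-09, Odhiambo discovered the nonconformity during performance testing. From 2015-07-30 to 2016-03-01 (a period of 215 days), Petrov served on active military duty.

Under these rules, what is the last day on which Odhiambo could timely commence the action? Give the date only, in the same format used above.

Taking the later of the act (2009-05-20) and discovery (2012-09-09), the claim accrued on 2012-09-09.
Adding the 6 years base period to 2012-09-09 gives a deadline of 2018-09-09, before any tolling.
Because the defendant's active military service ran from 2015-07-30 to 2016-03-01, the deadline is extended by 215 days to 2019-04-12.

2019-04-12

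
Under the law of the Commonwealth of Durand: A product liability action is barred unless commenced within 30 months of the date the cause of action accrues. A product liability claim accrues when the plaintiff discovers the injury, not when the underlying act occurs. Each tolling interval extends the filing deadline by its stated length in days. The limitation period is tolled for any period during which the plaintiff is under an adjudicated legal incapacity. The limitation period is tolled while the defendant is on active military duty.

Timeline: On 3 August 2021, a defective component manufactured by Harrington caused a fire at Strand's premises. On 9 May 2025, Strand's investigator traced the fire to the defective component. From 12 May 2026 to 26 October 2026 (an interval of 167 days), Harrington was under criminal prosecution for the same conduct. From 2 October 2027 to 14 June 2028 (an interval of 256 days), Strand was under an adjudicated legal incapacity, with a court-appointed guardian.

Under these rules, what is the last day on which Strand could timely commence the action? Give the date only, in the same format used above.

22 July 2028

The claim did not accrue until Strand discovered the injury on 9 May 2025; the 3 August 2021 act date does not start the clock under the stated rule.
Adding the 30 months base period to 9 May 2025 gives a deadline of 9 November 2027, before any tolling.
Because the plaintiff's legal incapacity ran from 2 October 2027 to 14 June 2028, the deadline is extended by 256 days to 22 July 2028.
The pending criminal prosecution from 12 May 2026 to 26 October 2026 does not toll the period, because no stated rule makes a criminal prosecution a tolling event.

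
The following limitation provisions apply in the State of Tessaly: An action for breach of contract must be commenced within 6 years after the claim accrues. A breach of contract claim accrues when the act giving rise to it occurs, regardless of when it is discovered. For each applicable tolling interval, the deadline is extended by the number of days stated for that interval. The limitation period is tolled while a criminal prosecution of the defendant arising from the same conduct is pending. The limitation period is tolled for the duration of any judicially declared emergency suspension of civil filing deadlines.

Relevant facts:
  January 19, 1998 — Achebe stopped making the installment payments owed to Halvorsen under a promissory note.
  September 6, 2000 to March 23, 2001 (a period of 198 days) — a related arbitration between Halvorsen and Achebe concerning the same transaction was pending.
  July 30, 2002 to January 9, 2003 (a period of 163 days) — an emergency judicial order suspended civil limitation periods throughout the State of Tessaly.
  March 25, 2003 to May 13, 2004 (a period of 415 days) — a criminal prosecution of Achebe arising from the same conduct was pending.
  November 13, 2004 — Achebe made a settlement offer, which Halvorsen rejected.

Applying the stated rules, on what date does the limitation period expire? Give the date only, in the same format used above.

The claim accrued on January 19, 1998, when the wrongful act occurred.
The untolled deadline — 6 years after January 19, 1998 — is January 19, 2004.
The period was tolled for 163 days by the emergency suspension of filing deadlines (July 30, 2002 to January 9, 2003), pushing the deadline to June 30, 2004.
The period was tolled for 415 days by the pending criminal prosecution (March 25, 2003 to May 13, 2004), pushing the deadline to August 19, 2005.
The pending related arbitration from September 6, 2000 to March 23, 2001 does not toll the period, because no stated rule makes a pending arbitration a tolling event.
None of the other events listed affects the running of the period under the stated rules.

August 19, 2005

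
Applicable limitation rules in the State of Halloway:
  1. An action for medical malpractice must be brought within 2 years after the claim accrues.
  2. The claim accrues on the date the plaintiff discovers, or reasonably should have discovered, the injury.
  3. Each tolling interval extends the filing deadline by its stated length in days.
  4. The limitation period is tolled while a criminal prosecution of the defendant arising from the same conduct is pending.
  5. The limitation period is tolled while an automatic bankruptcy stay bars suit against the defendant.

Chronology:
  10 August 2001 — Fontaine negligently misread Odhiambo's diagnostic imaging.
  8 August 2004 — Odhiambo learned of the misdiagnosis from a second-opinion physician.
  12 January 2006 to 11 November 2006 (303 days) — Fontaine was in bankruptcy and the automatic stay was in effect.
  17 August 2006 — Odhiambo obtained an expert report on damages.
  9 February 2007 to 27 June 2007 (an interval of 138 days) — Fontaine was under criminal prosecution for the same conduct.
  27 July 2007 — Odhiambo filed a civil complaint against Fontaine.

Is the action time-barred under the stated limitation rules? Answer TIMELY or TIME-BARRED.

TIMELY

The claim did not accrue until Odhiambo discovered the injury on 8 August 2004; the 10 August 2001 act date does not start the clock under the stated rule.
Adding the 2 years base period to 8 August 2004 gives a deadline of 8 August 2006, before any tolling.
The automatic bankruptcy stay from 12 January 2006 to 11 November 2006 tolled the period for 303 days, extending the deadline to 7 June 2007.
The pending criminal prosecution from 9 February 2007 to 27 June 2007 tolled the period for 138 days, extending the deadline to 23 October 2007.
Nothing else in the chronology tolls or restarts the period.
Odhiambo filed on 27 July 2007, before the 23 October 2007 deadline, so the action is timely.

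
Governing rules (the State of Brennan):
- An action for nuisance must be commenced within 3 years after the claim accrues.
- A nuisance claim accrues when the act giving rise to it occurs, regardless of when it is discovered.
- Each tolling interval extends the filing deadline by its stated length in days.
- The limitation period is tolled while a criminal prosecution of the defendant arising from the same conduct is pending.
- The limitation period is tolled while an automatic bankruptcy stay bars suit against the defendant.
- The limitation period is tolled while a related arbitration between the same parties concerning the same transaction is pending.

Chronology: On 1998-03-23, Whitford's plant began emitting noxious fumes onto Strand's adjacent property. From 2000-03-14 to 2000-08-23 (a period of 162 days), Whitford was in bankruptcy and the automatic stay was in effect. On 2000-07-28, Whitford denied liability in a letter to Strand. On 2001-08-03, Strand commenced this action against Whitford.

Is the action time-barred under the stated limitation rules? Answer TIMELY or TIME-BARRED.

TIMELY

The claim accrued on 1998-03-23, when the wrongful act occurred.
3 years from 1998-03-23 is 2001-03-23.
The period was tolled for 162 days by the automatic bankruptcy stay (2000-03-14 to 2000-08-23), pushing the deadline to 2001-09-01.
Nothing else in the chronology tolls or restarts the period.
Strand filed on 2001-08-03, before the 2001-09-01 deadline, so the action is timely.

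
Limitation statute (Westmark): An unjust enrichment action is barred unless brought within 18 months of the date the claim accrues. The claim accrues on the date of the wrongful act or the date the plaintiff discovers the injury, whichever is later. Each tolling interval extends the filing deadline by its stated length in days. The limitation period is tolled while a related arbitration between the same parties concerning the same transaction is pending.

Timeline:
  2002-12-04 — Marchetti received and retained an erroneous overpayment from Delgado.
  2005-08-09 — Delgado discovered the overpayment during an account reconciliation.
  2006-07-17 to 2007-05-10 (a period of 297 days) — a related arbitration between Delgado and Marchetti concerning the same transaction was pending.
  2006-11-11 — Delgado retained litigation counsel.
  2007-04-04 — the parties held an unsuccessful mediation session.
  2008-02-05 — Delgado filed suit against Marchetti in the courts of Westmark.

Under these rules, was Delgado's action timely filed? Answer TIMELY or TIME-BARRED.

TIME-BARRED

The claim accrued on 2005-08-09 — the later of the 2002-12-04 act and the 2005-08-09 discovery.
Adding the 18 months base period to 2005-08-09 gives a deadline of 2007-02-09, before any tolling.
The period was tolled for 297 days by the pending related arbitration (2006-07-17 to 2007-05-10), pushing the deadline to 2007-12-03.
Nothing else in the chronology tolls or restarts the period.
Filing on 2008-02-05 missed the 2007-12-03 deadline — the action is time-barred.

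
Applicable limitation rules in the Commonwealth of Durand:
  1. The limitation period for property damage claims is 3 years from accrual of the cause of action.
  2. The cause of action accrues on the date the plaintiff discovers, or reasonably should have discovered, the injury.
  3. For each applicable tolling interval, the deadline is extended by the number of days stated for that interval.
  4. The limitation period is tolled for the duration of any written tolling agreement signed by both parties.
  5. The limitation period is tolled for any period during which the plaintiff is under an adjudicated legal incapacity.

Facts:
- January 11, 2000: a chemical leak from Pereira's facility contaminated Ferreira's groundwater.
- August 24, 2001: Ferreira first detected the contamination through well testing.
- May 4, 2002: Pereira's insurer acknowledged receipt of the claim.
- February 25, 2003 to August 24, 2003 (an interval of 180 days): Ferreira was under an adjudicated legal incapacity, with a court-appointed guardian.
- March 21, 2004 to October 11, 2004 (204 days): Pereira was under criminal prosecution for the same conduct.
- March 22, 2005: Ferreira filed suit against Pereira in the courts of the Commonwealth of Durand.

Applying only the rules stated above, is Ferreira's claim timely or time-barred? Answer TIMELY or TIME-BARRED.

Under the discovery rule, the claim accrued on August 24, 2001, when Ferreira discovered the injury — not on the January 11, 2000 date of the underlying act.
3 years from August 24, 2001 is August 24, 2004.
Because the plaintiff's legal incapacity ran from February 25, 2003 to August 24, 2003, the deadline is extended by 180 days to February 20, 2005.
Although a criminal prosecution ran from March 21, 2004 to October 11, 2004, the stated rules do not make that a tolling event, so it is disregarded.
None of the other events listed affects the running of the period under the stated rules.
Ferreira filed on March 22, 2005, after the February 20, 2005 deadline, so the action is time-barred.

TIME-BARRED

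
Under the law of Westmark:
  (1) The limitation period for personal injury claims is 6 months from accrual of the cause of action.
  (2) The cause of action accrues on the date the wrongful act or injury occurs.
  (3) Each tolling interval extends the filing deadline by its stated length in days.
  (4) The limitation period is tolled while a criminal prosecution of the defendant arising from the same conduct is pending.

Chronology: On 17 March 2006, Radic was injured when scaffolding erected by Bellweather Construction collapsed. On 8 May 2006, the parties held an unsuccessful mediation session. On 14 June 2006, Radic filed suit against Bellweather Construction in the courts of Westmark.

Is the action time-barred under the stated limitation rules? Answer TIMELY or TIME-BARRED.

TIMELY

The cause of action accrued on 17 March 2006, the date of the act.
Adding the 6 months base period to 17 March 2006 gives a deadline of 17 September 2006, before any tolling.
Nothing else in the chronology tolls or restarts the period.
Filing on 14 June 2006 beat the 17 September 2006 deadline — the action is timely.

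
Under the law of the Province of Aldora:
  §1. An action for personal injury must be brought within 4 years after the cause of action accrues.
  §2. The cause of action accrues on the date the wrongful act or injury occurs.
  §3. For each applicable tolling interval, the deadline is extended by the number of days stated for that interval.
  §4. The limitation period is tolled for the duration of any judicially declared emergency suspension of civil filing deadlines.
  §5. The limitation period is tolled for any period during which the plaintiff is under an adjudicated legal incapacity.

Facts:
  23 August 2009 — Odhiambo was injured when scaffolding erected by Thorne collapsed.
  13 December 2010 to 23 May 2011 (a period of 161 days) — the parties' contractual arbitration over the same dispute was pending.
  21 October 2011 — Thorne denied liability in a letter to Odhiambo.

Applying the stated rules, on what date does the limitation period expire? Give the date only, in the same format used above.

The claim accrued on 23 August 2009, when the wrongful act occurred.
The untolled deadline — 4 years after 23 August 2009 — is 23 August 2013.
No stated provision tolls the period for a pending arbitration, so the interval from 13 December 2010 to 23 May 2011 has no effect on the deadline.
None of the other events listed affects the running of the period under the stated rules.

23 August 2013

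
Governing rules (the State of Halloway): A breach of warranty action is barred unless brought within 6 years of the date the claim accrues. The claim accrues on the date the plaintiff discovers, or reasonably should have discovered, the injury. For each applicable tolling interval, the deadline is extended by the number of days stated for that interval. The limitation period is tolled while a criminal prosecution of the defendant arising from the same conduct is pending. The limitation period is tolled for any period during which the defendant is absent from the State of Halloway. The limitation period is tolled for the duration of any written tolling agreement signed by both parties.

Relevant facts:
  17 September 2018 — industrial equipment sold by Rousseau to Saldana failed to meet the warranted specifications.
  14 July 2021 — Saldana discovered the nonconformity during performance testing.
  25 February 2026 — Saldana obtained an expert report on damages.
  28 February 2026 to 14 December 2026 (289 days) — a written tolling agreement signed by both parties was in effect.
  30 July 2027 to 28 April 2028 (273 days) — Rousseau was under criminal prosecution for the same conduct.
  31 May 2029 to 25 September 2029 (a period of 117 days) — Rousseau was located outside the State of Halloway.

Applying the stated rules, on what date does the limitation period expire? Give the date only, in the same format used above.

Under the discovery rule, the claim accrued on 14 July 2021, when Saldana discovered the injury — not on the 17 September 2018 date of the underlying act.
6 years from 14 July 2021 is 14 July 2027.
The written tolling agreement from 28 February 2026 to 14 December 2026 tolled the period for 289 days, extending the deadline to 28 April 2028.
The period was tolled for 273 days by the pending criminal prosecution (30 July 2027 to 28 April 2028), pushing the deadline to 26 January 2029.
The defendant's absence from the jurisdiction from 31 May 2029 to 25 September 2029 began after the period had already run on 26 January 2029, so it has no tolling effect.
The other events in the timeline have no effect on the limitation period under the stated rules.

26 January 2029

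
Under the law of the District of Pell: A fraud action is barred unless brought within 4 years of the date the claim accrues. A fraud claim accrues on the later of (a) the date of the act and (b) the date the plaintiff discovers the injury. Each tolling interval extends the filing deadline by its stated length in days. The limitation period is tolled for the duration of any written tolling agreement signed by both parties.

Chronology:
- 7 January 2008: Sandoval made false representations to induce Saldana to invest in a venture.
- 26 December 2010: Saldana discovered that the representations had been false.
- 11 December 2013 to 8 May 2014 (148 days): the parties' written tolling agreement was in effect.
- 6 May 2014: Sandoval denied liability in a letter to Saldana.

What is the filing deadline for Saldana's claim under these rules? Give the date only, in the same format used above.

Taking the later of the act (7 January 2008) and discovery (26 December 2010), the claim accrued on 26 December 2010.
Adding the 4 years base period to 26 December 2010 gives a deadline of 26 December 2014, before any tolling.
The period was tolled for 148 days by the written tolling agreement (11 December 2013 to 8 May 2014), pushing the deadline to 23 May 2015.
None of the other events listed affects the running of the period under the stated rules.

23 May 2015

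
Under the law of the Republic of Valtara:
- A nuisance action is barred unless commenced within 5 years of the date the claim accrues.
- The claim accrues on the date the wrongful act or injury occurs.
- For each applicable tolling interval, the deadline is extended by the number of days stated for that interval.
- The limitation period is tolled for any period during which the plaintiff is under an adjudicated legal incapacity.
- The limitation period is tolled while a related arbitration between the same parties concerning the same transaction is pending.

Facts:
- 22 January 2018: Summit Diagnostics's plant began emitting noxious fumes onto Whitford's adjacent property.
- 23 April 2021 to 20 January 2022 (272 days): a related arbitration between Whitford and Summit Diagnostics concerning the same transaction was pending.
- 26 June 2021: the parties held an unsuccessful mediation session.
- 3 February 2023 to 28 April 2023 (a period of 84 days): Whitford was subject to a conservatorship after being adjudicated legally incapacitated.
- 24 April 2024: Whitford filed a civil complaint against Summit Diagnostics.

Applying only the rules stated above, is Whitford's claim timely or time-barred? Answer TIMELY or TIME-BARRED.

TIME-BARRED

The claim accrued on 22 January 2018, when the wrongful act occurred.
The untolled deadline — 5 years after 22 January 2018 — is 22 January 2023.
The period was tolled for 272 days by the pending related arbitration (23 April 2021 to 20 January 2022), pushing the deadline to 21 October 2023.
The plaintiff's legal incapacity from 3 February 2023 to 28 April 2023 tolled the period for 84 days, extending the deadline to 13 January 2024.
The other events in the timeline have no effect on the limitation period under the stated rules.
Whitford filed on 24 April 2024, after the 13 January 2024 deadline, so the action is time-barred.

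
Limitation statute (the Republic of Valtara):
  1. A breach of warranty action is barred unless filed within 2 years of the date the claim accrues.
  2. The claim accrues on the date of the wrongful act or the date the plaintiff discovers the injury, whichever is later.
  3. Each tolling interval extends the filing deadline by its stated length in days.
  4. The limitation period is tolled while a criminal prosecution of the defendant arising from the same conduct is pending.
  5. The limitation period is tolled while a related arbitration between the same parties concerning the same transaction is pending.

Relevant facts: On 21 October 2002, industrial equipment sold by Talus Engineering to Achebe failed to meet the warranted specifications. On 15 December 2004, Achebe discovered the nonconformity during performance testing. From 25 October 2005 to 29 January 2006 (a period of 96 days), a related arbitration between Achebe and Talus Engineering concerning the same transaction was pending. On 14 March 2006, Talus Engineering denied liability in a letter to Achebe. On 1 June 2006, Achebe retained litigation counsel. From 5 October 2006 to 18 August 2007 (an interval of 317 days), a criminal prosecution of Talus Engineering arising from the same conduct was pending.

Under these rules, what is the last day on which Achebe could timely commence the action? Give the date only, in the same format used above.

1 February 2008

The claim accrued on 15 December 2004 — the later of the 21 October 2002 act and the 15 December 2004 discovery.
2 years from 15 December 2004 is 15 December 2006.
Because the pending related arbitration ran from 25 October 2005 to 29 January 2006, the deadline is extended by 96 days to 21 March 2007.
The pending criminal prosecution from 5 October 2006 to 18 August 2007 tolled the period for 317 days, extending the deadline to 1 February 2008.
Nothing else in the chronology tolls or restarts the period.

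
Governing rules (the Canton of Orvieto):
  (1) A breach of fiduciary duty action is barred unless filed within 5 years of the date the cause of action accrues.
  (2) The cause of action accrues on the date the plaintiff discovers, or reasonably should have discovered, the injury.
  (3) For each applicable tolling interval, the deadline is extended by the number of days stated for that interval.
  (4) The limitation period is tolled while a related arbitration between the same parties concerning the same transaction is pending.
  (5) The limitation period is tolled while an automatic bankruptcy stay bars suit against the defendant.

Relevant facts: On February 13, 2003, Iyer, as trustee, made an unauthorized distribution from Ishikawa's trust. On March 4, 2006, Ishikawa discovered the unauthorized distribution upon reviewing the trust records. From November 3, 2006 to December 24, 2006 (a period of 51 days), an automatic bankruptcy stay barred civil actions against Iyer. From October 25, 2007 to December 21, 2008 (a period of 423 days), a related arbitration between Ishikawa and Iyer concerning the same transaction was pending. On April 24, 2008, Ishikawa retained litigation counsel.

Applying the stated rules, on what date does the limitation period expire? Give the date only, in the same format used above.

June 20, 2012

Accrual is tied to discovery, so the period began on March 4, 2006 rather than on February 13, 2003 when the act occurred.
The untolled deadline — 5 years after March 4, 2006 — is March 4, 2011.
Because the automatic bankruptcy stay ran from November 3, 2006 to December 24, 2006, the deadline is extended by 51 days to April 24, 2011.
Because the pending related arbitration ran from October 25, 2007 to December 21, 2008, the deadline is extended by 423 days to June 20, 2012.
The other events in the timeline have no effect on the limitation period under the stated rules.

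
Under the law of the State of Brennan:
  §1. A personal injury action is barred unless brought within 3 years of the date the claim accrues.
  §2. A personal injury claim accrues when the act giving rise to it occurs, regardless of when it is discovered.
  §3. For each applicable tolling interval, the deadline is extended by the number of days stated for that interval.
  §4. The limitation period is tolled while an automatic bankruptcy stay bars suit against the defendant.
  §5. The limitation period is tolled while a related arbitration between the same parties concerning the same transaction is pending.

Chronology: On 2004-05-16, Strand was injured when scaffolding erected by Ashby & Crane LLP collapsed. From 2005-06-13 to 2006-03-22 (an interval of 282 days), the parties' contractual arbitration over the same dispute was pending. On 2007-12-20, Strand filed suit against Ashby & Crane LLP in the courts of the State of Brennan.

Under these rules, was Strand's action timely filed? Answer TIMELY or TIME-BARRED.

TIMELY

The claim accrued on 2004-05-16, when the wrongful act occurred.
The untolled deadline — 3 years after 2004-05-16 — is 2007-05-16.
The pending related arbitration from 2005-06-13 to 2006-03-22 tolled the period for 282 days, extending the deadline to 2008-02-22.
The 2007-12-20 filing precedes the 2008-02-22 deadline; the claim is timely.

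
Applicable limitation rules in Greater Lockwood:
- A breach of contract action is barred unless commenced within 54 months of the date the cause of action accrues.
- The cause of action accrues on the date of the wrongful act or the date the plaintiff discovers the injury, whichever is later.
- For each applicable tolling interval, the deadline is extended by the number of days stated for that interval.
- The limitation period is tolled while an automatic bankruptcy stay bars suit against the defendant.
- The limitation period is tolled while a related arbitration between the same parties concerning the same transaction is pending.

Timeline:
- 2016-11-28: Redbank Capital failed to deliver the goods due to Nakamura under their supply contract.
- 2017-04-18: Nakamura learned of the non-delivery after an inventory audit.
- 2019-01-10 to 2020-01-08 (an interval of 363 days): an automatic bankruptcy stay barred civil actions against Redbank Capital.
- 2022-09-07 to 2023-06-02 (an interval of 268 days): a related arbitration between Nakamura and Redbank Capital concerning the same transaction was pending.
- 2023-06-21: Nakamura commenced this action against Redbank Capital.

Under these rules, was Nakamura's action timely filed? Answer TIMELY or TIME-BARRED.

TIMELY

The claim accrued on 2017-04-18 — the later of the 2016-11-28 act and the 2017-04-18 discovery.
54 months from 2017-04-18 is 2021-10-18.
Because the automatic bankruptcy stay ran from 2019-01-10 to 2020-01-08, the deadline is extended by 363 days to 2022-10-16.
Because the pending related arbitration ran from 2022-09-07 to 2023-06-02, the deadline is extended by 268 days to 2023-07-11.
The 2023-06-21 filing precedes the 2023-07-11 deadline; the claim is timely.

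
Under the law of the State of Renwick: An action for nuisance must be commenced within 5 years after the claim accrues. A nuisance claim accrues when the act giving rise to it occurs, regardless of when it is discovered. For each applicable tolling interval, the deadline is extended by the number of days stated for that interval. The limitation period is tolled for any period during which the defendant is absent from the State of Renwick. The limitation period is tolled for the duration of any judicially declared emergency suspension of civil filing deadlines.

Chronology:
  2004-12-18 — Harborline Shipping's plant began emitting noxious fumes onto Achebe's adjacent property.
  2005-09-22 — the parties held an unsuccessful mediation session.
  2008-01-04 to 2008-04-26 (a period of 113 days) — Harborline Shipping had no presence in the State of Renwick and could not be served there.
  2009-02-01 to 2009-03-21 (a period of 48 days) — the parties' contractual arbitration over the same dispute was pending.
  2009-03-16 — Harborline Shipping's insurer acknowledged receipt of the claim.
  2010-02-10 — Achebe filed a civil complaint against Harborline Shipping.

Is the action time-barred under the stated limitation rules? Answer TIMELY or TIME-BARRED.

The claim accrued on 2004-12-18, the date of the act.
The untolled deadline — 5 years after 2004-12-18 — is 2009-12-18.
The period was tolled for 113 days by the defendant's absence from the jurisdiction (2008-01-04 to 2008-04-26), pushing the deadline to 2010-04-10.
Although a pending arbitration ran from 2009-02-01 to 2009-03-21, the stated rules do not make that a tolling event, so it is disregarded.
None of the other events listed affects the running of the period under the stated rules.
The 2010-02-10 filing precedes the 2010-04-10 deadline; the claim is timely.

TIMELY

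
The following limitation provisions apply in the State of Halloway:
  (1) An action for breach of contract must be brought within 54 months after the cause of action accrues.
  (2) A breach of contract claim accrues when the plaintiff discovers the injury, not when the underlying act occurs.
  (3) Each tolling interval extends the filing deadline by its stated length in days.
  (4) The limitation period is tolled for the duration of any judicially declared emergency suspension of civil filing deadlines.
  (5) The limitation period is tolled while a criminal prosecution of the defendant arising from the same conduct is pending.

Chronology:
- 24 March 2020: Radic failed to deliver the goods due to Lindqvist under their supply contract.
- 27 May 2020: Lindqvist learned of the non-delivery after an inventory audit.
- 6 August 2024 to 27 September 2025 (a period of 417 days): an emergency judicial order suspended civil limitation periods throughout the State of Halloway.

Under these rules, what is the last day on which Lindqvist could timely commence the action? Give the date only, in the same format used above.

Under the discovery rule, the claim accrued on 27 May 2020, when Lindqvist discovered the injury — not on the 24 March 2020 date of the underlying act.
The untolled deadline — 54 months after 27 May 2020 — is 27 November 2024.
Because the emergency suspension of filing deadlines ran from 6 August 2024 to 27 September 2025, the deadline is extended by 417 days to 18 January 2026.

18 January 2026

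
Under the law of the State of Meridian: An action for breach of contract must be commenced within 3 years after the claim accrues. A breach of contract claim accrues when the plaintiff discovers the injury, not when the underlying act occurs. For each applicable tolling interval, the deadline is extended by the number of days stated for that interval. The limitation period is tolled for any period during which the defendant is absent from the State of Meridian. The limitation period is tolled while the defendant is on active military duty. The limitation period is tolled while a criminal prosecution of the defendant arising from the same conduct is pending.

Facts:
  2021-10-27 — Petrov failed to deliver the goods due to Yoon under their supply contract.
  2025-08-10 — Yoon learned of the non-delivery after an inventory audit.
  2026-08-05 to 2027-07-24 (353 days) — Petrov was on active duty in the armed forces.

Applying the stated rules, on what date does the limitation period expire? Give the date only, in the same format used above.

Under the discovery rule, the claim accrued on 2025-08-10, when Yoon discovered the injury — not on the 2021-10-27 date of the underlying act.
3 years from 2025-08-10 is 2028-08-10.
The defendant's active military service from 2026-08-05 to 2027-07-24 tolled the period for 353 days, extending the deadline to 2029-07-29.

2029-07-29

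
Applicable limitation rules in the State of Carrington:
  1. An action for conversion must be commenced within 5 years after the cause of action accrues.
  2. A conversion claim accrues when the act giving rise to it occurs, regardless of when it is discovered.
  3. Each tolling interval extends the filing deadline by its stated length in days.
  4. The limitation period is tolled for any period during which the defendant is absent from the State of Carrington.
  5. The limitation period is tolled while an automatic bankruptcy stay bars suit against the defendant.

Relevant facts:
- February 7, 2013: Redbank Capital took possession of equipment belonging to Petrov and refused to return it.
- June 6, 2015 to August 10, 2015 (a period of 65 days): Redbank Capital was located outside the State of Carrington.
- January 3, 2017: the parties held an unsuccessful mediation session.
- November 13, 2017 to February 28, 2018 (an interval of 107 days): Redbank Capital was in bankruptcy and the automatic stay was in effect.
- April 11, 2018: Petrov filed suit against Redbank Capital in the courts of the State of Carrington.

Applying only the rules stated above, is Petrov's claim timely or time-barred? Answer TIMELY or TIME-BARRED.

TIMELY

The claim accrued on February 7, 2013, when the wrongful act occurred.
5 years from February 7, 2013 is February 7, 2018.
Because the defendant's absence from the jurisdiction ran from June 6, 2015 to August 10, 2015, the deadline is extended by 65 days to April 13, 2018.
Because the automatic bankruptcy stay ran from November 13, 2017 to February 28, 2018, the deadline is extended by 107 days to July 29, 2018.
The other events in the timeline have no effect on the limitation period under the stated rules.
The April 11, 2018 filing precedes the July 29, 2018 deadline; the claim is timely.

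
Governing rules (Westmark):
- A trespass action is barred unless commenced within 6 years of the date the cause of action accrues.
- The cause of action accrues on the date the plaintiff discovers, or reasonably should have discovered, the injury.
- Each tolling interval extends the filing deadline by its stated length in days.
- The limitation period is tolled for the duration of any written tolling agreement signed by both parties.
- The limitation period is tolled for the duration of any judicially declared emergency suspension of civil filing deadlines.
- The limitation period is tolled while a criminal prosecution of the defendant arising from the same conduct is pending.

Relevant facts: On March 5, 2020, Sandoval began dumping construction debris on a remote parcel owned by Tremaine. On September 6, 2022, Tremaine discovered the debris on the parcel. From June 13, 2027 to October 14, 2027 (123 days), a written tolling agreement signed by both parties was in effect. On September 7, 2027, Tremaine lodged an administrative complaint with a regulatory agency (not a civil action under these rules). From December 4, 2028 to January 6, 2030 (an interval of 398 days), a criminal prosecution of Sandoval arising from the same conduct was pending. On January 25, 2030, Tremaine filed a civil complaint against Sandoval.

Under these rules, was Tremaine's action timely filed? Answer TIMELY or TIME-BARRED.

Under the discovery rule, the claim accrued on September 6, 2022, when Tremaine discovered the injury — not on the March 5, 2020 date of the underlying act.
6 years from September 6, 2022 is September 6, 2028.
The period was tolled for 123 days by the written tolling agreement (June 13, 2027 to October 14, 2027), pushing the deadline to January 7, 2029.
The pending criminal prosecution from December 4, 2028 to January 6, 2030 tolled the period for 398 days, extending the deadline to February 9, 2030.
The other events in the timeline have no effect on the limitation period under the stated rules.
Filing on January 25, 2030 beat the February 9, 2030 deadline — the action is timely.

TIMELY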